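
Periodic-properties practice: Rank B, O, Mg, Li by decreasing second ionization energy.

IE_2 is the cost of taking one more electron from the +1 cation: B⁺ still has 2 valence electrons; O⁺ still has 5 valence electrons; Mg⁺ still has 1 valence electron; Li⁺ is the bare [He] core.
Pulling an electron out of a noble-gas core costs far more than removing a remaining valence electron, so Li sits at the high end of IE_2.
Valence configurations: B⁺ [He]2s², O⁺ [He]2s²2p³, Mg⁺ [Ne]3s¹.
Approximate IE_2 values (kJ/mol): B 2427, O 3388, Mg 1451, Li 7298.
Overall IE_2 order: Mg < B < O < Li.

Li, O, B, Mg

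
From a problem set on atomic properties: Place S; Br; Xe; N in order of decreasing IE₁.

N is in period 2, group 15; S is in period 3, group 16; Br is in period 4, group 17; Xe is in period 5, group 18.
Across a period the outer electron is held more tightly (higher IE₁); down a group it sits in a higher shell, more shielded, and comes off more easily.
These sit on a diagonal, where the across-period and down-group effects partly cancel.
Br > S: the two effects oppose for this pair; the across-period effect wins (1140 vs 1000 kJ/mol).
Xe > Br: period and group pull opposite ways; the across-period shift dominates (1170 vs 1140 kJ/mol).
N > Xe: the two effects oppose for this pair; the down-group effect wins (1402 vs 1170 kJ/mol).
Approximate values (kJ/mol): N 1402, S 1000, Br 1140, Xe 1170.
So from highest to lowest: N > Xe > Br > S.

N > Xe > Br > S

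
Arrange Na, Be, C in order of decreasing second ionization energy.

Na > C > Be

After 1 electron has been removed, what remains? Na⁺ is the bare [Ne] core; Be⁺ still has 1 valence electron; C⁺ still has 3 valence electrons.
Core electrons are held far more tightly than valence electrons, so Na tops the IE_2 order.
Valence configurations: Be⁺ [He]2s¹, C⁺ [He]2s²2p¹.
The numbers (kJ/mol): Na 4562, Be 1757, C 2353.
Overall IE_2 order: Be < C < Na.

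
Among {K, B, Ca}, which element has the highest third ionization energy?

After 2 electrons have been removed, what remains? K²⁺ is already 1 electron into the core; B²⁺ still has 1 valence electron; Ca²⁺ is the bare [Ar] core.
Pulling an electron out of a noble-gas core costs far more than removing a remaining valence electron, so K and Ca sit at the high end of IE_3.
Approximate IE_3 values (kJ/mol): K 4420, B 3660, Ca 4912.
Putting it together, IE_3: B < K < Ca.

Ca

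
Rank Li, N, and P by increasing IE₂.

P < N < Li

The second ionization energy removes an electron from the +1 ion. For each element: Li⁺ is the bare [He] core; N⁺ still has 4 valence electrons; P⁺ still has 4 valence electrons.
Pulling an electron out of a noble-gas core costs far more than removing a remaining valence electron, so Li sits at the high end of IE_2.
Valence configurations: N⁺ [He]2s²2p², P⁺ [Ne]3s²3p².
The numbers (kJ/mol): Li 7298, N 2856, P 1907.
So the second ionization energies run P < N < Li.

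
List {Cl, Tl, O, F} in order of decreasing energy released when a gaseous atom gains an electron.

Cl > F > O > Tl

O is in period 2, group 16; F is in period 2, group 17; Cl is in period 3, group 17; Tl is in period 6, group 13.
Atoms with high Z_eff and room in the valence shell (especially the halogens) have the most exothermic electron affinities.
Neither a single period nor a single group — weigh both effects.
O > Tl: relative to Tl, both the across-period and down-group shifts push O's electron affinity up.
F > O: F lies to the right of O in period 2, so the across-period effect alone puts F higher.
Cl > F: this pair runs against the simple trend — see the exception note.
Note the exception: Cl has a higher electron affinity than F, contrary to the simple trend — F's small 2p subshell makes the incoming electron feel strong e⁻–e⁻ repulsion, so Cl actually releases more energy on gaining an electron.
Tabulated electron affinity (kJ/mol): O 141, F 328, Cl 349, Tl 19.
So from highest to lowest: Cl > F > O > Tl.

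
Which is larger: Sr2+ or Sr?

Sr

Forming Sr2+ removes 2 electrons from Sr. Fewer electrons for the same nuclear charge means less shielding and a higher Z_eff on the remaining electrons, and for main-group metals the entire outer shell is lost.
A cation is smaller than its parent atom: Sr2+ < Sr.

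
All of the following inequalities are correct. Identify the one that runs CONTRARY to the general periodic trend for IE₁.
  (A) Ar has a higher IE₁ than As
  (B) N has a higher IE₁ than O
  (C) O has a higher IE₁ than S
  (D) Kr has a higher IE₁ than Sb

The general trend: IE₁ increases across a period and decreases down a group.
(A) Ar (period 3, group 18) vs As (period 4, group 15): the stated order agrees with the simple trend.
(B) N (period 2, group 15) vs O (period 2, group 16): the stated order contradicts the simple trend.
(C) O (period 2, group 16) vs S (period 3, group 16): the stated order agrees with the simple trend.
(D) Kr (period 4, group 18) vs Sb (period 5, group 15): the stated order agrees with the simple trend.
The exception is (B): pairing an electron in O's 2p⁴ costs repulsion energy, so O ionizes more easily than half-filled N (2p³).

(B)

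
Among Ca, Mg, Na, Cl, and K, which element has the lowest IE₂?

Ca

The second ionization energy removes an electron from the +1 ion. For each element: Ca⁺ still has 1 valence electron; Mg⁺ still has 1 valence electron; Na⁺ is the bare [Ne] core; Cl⁺ still has 6 valence electrons; K⁺ is the bare [Ar] core.
Core electrons are held far more tightly than valence electrons, so K and Na top the IE_2 order.
Valence configurations: Ca⁺ [Ar]4s¹, Mg⁺ [Ne]3s¹, Cl⁺ [Ne]3s²3p⁴.
Tabulated IE_2 (kJ/mol): Ca 1145, Mg 1451, Na 4562, Cl 2298, K 3052.
Hence IE_2: Ca < Mg < Cl < K < Na.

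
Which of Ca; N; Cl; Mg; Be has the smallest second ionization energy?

After 1 electron has been removed, what remains? Ca⁺ still has 1 valence electron; N⁺ still has 4 valence electrons; Cl⁺ still has 6 valence electrons; Mg⁺ still has 1 valence electron; Be⁺ still has 1 valence electron.
All are still removing valence electrons, so compare the +1 ions as you would atoms: IE_2 generally rises across a period (higher Z_eff) and falls down a group (larger shell), subject to the usual subshell exceptions.
Valence configurations: Ca⁺ [Ar]4s¹, N⁺ [He]2s²2p², Cl⁺ [Ne]3s²3p⁴, Mg⁺ [Ne]3s¹, Be⁺ [He]2s¹.
Approximate IE_2 values (kJ/mol): Ca 1145, N 2856, Cl 2298, Mg 1451, Be 1757.
So the second ionization energies run Ca < Mg < Be < Cl < N.

Ca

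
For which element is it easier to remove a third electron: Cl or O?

The third ionization energy removes an electron from the +2 ion. For each element: Cl²⁺ still has 5 valence electrons; O²⁺ still has 4 valence electrons.
All are still removing valence electrons, so compare the +2 ions as you would atoms: IE_3 generally rises across a period (higher Z_eff) and falls down a group (larger shell), subject to the usual subshell exceptions.
Valence configurations: Cl²⁺ [Ne]3s²3p³, O²⁺ [He]2s²2p².
Tabulated IE_3 (kJ/mol): Cl 3822, O 5300.
Overall IE_3 order: Cl < O.

Cl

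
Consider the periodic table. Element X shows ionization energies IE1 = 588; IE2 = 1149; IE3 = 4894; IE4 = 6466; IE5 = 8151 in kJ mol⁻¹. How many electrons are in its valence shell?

2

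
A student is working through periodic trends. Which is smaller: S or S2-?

Forming S2- adds 2 electrons to S. More electron–electron repulsion in the same shell, with unchanged nuclear charge, lets the cloud expand.
An anion is larger than its parent atom: S2- > S.

S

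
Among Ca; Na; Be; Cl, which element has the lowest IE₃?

After 2 electrons have been removed, what remains? Ca²⁺ is the bare [Ar] core; Na²⁺ is already 1 electron into the core; Be²⁺ is the bare [He] core; Cl²⁺ still has 5 valence electrons.
Pulling an electron out of a noble-gas core costs far more than removing a remaining valence electron, so Ca, Na and Be sit at the high end of IE_3.
The numbers (kJ/mol): Ca 4912, Na 6910, Be 14849, Cl 3822.
So the third ionization energies run Cl < Ca < Na < Be.

Cl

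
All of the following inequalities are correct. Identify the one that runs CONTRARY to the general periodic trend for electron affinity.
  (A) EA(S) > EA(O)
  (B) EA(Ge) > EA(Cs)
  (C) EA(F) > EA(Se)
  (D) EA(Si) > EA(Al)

The general trend: electron affinity increases across a period and decreases down a group.
(A) S (period 3, group 16) vs O (period 2, group 16): the stated order contradicts the simple trend.
(B) Ge (period 4, group 14) vs Cs (period 6, group 1): the stated order agrees with the simple trend.
(C) F (period 2, group 17) vs Se (period 4, group 16): the stated order agrees with the simple trend.
(D) Si (period 3, group 14) vs Al (period 3, group 13): the stated order agrees with the simple trend.
The exception is (A): the compact 2p subshell of O repels the added electron more than S's larger 3p does.

(A)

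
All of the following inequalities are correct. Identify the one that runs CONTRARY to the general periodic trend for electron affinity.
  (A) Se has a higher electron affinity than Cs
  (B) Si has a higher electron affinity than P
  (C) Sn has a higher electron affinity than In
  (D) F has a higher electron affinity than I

The general trend: electron affinity increases across a period and decreases down a group.
(A) Se (period 4, group 16) vs Cs (period 6, group 1): the stated order agrees with the simple trend.
(B) Si (period 3, group 14) vs P (period 3, group 15): the stated order contradicts the simple trend.
(C) Sn (period 5, group 14) vs In (period 5, group 13): the stated order agrees with the simple trend.
(D) F (period 2, group 17) vs I (period 5, group 17): the stated order agrees with the simple trend.
The exception is (B): adding an electron to P's half-filled 3p³ is unfavourable, so Si (3p²) has the more exothermic EA.

(B)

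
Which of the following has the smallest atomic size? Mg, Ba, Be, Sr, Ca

Be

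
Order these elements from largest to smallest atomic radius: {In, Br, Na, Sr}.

Sr > Na > In > Br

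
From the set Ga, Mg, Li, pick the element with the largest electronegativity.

Ga

Atoms toward the upper right of the periodic table pull bonding electrons most strongly.
These sit on a diagonal, where the across-period and down-group effects partly cancel.
Mg > Li: period and group pull opposite ways; the across-period shift dominates (1.31 vs 0.98).
Ga > Mg: period and group pull opposite ways; the across-period shift dominates (1.81 vs 1.31).
For reference (Pauling): Li 0.98, Mg 1.31, Ga 1.81.
The largest electronegativity among these belongs to Ga.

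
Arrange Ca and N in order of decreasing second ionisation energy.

Consider each +1 ion: Ca⁺ still has 1 valence electron; N⁺ still has 4 valence electrons.
All are still removing valence electrons, so compare the +1 ions as you would atoms: IE_2 generally rises across a period (higher Z_eff) and falls down a group (larger shell), subject to the usual subshell exceptions.
Valence configurations: Ca⁺ [Ar]4s¹, N⁺ [He]2s²2p².
Approximate IE_2 values (kJ/mol): Ca 1145, N 2856.
So the second ionization energies run Ca < N.

N, Ca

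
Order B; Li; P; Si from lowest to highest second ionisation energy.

Si < P < B < Li

IE_2 is the cost of taking one more electron from the +1 cation: B⁺ still has 2 valence electrons; Li⁺ is the bare [He] core; P⁺ still has 4 valence electrons; Si⁺ still has 3 valence electrons.
Breaking into a closed-shell core is much more expensive than removing a leftover valence electron — Li has the largest IE_2 here.
Valence configurations: B⁺ [He]2s², P⁺ [Ne]3s²3p², Si⁺ [Ne]3s²3p¹.
Approximate IE_2 values (kJ/mol): B 2427, Li 7298, P 1907, Si 1577.
Hence IE_2: Si < P < B < Li.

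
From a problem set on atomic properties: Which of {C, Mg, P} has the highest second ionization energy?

C

Consider each +1 ion: C⁺ still has 3 valence electrons; Mg⁺ still has 1 valence electron; P⁺ still has 4 valence electrons.
All are still removing valence electrons, so compare the +1 ions as you would atoms: IE_2 generally rises across a period (higher Z_eff) and falls down a group (larger shell), subject to the usual subshell exceptions.
Valence configurations: C⁺ [He]2s²2p¹, Mg⁺ [Ne]3s¹, P⁺ [Ne]3s²3p².
Approximate IE_2 values (kJ/mol): C 2353, Mg 1451, P 1907.
So the second ionization energies run Mg < P < C.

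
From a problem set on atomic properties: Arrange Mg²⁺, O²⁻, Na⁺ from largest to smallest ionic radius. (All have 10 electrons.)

O²⁻, Na⁺, Mg²⁺

All of these have 10 electrons, so size is governed by nuclear charge alone: the more protons, the stronger the pull on the same electron cloud, and the smaller the ion.
Nuclear charges: Mg²⁺ (Z=12), Na⁺ (Z=11), O²⁻ (Z=8).
Largest to smallest: O²⁻ > Na⁺ > Mg²⁺.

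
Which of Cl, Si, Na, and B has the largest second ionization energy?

Consider each +1 ion: Cl⁺ still has 6 valence electrons; Si⁺ still has 3 valence electrons; Na⁺ is the bare [Ne] core; B⁺ still has 2 valence electrons.
Breaking into a closed-shell core is much more expensive than removing a leftover valence electron — Na has the largest IE_2 here.
Valence configurations: Cl⁺ [Ne]3s²3p⁴, Si⁺ [Ne]3s²3p¹, B⁺ [He]2s².
The numbers (kJ/mol): Cl 2298, Si 1577, Na 4562, B 2427.
Putting it together, IE_2: Si < Cl < B < Na.

Na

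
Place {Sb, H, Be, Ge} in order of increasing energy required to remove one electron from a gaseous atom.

H is in period 1, group 1; Be is in period 2, group 2; Ge is in period 4, group 14; Sb is in period 5, group 15.
Removing the outermost electron gets harder across a period and easier down a group.
Here both period and group differ, so the two effects have to be weighed against each other.
Sb > Ge: period and group pull opposite ways; the across-period shift dominates (831 vs 762 kJ/mol).
Be > Sb: the two effects oppose for this pair; the down-group effect wins (900 vs 831 kJ/mol).
H > Be: the two effects oppose for this pair; the down-group effect wins (1312 vs 900 kJ/mol).
For reference (kJ/mol): H 1312, Be 900, Ge 762, Sb 831.
So from lowest to highest: Ge < Sb < Be < H.

Ge, Sb, Be, H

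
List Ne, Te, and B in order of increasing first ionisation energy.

B is in period 2, group 13; Ne is in period 2, group 18; Te is in period 5, group 16.
Across a period the outer electron is held more tightly (higher IE₁); down a group it sits in a higher shell, more shielded, and comes off more easily.
Neither a single period nor a single group — weigh both effects.
Te > B: the two effects oppose for this pair; the across-period effect wins (869 vs 801 kJ/mol).
Ne > Te: both effects reinforce here, so Ne is clearly the higher of the two.
For reference (kJ/mol): B 801, Ne 2081, Te 869.
So from lowest to highest: B < Te < Ne.

B, Te, Ne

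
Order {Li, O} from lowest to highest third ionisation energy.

The third ionization energy removes an electron from the +2 ion. For each element: Li²⁺ is already 1 electron into the core; O²⁺ still has 4 valence electrons.
Pulling an electron out of a noble-gas core costs far more than removing a remaining valence electron, so Li sits at the high end of IE_3.
Tabulated IE_3 (kJ/mol): Li 11815, O 5300.
Putting it together, IE_3: O < Li.

O < Li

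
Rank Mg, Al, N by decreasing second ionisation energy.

N, Al, Mg

Consider each +1 ion: Mg⁺ still has 1 valence electron; Al⁺ still has 2 valence electrons; N⁺ still has 4 valence electrons.
All are still removing valence electrons, so compare the +1 ions as you would atoms: IE_2 generally rises across a period (higher Z_eff) and falls down a group (larger shell), subject to the usual subshell exceptions.
Valence configurations: Mg⁺ [Ne]3s¹, Al⁺ [Ne]3s², N⁺ [He]2s²2p².
Approximate IE_2 values (kJ/mol): Mg 1451, Al 1817, N 2856.
Putting it together, IE_2: Mg < Al < N.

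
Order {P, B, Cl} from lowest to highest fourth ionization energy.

P, Cl, B

Consider each +3 ion: P³⁺ still has 2 valence electrons; B³⁺ is the bare [He] core; Cl³⁺ still has 4 valence electrons.
Pulling an electron out of a noble-gas core costs far more than removing a remaining valence electron, so B sits at the high end of IE_4.
Valence configurations: P³⁺ [Ne]3s², Cl³⁺ [Ne]3s²3p².
Approximate IE_4 values (kJ/mol): P 4964, B 25026, Cl 5159.
Overall IE_4 order: P < Cl < B.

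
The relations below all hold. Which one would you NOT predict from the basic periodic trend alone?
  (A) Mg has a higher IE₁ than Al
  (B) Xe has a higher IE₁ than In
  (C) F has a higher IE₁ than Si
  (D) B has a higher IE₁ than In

The general trend: IE₁ increases across a period and decreases down a group.
(A) Mg (period 3, group 2) vs Al (period 3, group 13): the stated order contradicts the simple trend.
(B) Xe (period 5, group 18) vs In (period 5, group 13): the stated order agrees with the simple trend.
(C) F (period 2, group 17) vs Si (period 3, group 14): the stated order agrees with the simple trend.
(D) B (period 2, group 13) vs In (period 5, group 13): the stated order agrees with the simple trend.
The exception is (A): Al's single 3p electron is easier to remove than one from Mg's filled 3s².

(A)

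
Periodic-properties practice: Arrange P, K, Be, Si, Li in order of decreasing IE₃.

Be > Li > K > Si > P

The third ionization energy removes an electron from the +2 ion. For each element: P²⁺ still has 3 valence electrons; K²⁺ is already 1 electron into the core; Be²⁺ is the bare [He] core; Si²⁺ still has 2 valence electrons; Li²⁺ is already 1 electron into the core.
Core electrons are held far more tightly than valence electrons, so K, Li and Be top the IE_3 order.
Valence configurations: P²⁺ [Ne]3s²3p¹, Si²⁺ [Ne]3s².
P²⁺ loses a lone 3p electron whereas Si²⁺ must break into a filled 3s² pair, so IE_3(Si) > IE_3(P) even though P has the higher nuclear charge.
Approximate IE_3 values (kJ/mol): P 2914, K 4420, Be 14849, Si 3232, Li 11815.
Overall IE_3 order: P < Si < K < Li < Be.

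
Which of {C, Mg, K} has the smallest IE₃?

K

The third ionization energy removes an electron from the +2 ion. For each element: C²⁺ still has 2 valence electrons; Mg²⁺ is the bare [Ne] core; K²⁺ is already 1 electron into the core.
Usually core removal costs more than valence removal, but here the competition is close: a tightly held n=2 valence electron can cost more to remove than an n=3 core electron, so the actual values have to decide it.
Tabulated IE_3 (kJ/mol): C 4620, Mg 7733, K 4420.
Putting it together, IE_3: K < C < Mg.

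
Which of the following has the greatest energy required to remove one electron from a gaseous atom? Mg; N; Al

N is in period 2, group 15; Mg is in period 3, group 2; Al is in period 3, group 13.
Across a period the outer electron is held more tightly (higher IE₁); down a group it sits in a higher shell, more shielded, and comes off more easily.
These span different periods and groups, so the two trends combine.
Mg > Al: this pair runs against the simple trend — see the exception note.
N > Mg: both effects reinforce here, so N is clearly the higher of the two.
Note the exception: Mg has a higher first ionization energy than Al, contrary to the simple trend — Al's single 3p electron is easier to remove than one from Mg's filled 3s².
Approximate values (kJ/mol): N 1402, Mg 738, Al 578.
The greatest energy required to remove one electron from a gaseous atom among these belongs to N.

N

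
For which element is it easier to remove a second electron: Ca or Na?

Ca

IE_2 is the cost of taking one more electron from the +1 cation: Ca⁺ still has 1 valence electron; Na⁺ is the bare [Ne] core.
Breaking into a closed-shell core is much more expensive than removing a leftover valence electron — Na has the largest IE_2 here.
Tabulated IE_2 (kJ/mol): Ca 1145, Na 4562.
Putting it together, IE_2: Ca < Na.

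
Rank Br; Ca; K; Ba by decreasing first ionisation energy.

Br > Ca > Ba > K

Removing the outermost electron gets harder across a period and easier down a group.
Here both period and group differ, so the two effects have to be weighed against each other.
Ba > K: the two effects oppose for this pair; the across-period effect wins (503 vs 419 kJ/mol).
Ca > Ba: they share group 2; the group trend gives Ca the larger value.
Br > Ca: Br lies to the right of Ca in period 4, so the across-period effect alone puts Br higher.
For reference (kJ/mol): K 419, Ca 590, Br 1140, Ba 503.
So from highest to lowest: Br > Ca > Ba > K.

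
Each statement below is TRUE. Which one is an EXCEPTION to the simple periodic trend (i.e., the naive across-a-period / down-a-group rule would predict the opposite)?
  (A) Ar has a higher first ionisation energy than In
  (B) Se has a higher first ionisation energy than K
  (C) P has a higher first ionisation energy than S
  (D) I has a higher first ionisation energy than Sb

The general trend: first ionisation energy increases across a period and decreases down a group.
(A) Ar (period 3, group 18) vs In (period 5, group 13): the stated order agrees with the simple trend.
(B) Se (period 4, group 16) vs K (period 4, group 1): the stated order agrees with the simple trend.
(C) P (period 3, group 15) vs S (period 3, group 16): the stated order contradicts the simple trend.
(D) I (period 5, group 17) vs Sb (period 5, group 15): the stated order agrees with the simple trend.
The exception is (C): S (3p⁴) ionizes more easily than half-filled P (3p³) because the paired 3p electron in S is pushed out by e⁻–e⁻ repulsion.

(C)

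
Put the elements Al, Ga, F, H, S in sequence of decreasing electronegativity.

F > S > H > Ga > Al

EN rises left→right (higher Z_eff, smaller atoms) and falls top→bottom (larger, more shielded atoms).
Here both period and group differ, so the two effects have to be weighed against each other.
Ga > Al: this pair runs against the simple trend — see the exception note.
H > Ga: period and group pull opposite ways; the down-group shift dominates (2.20 vs 1.81).
S > H: the two effects oppose for this pair; the across-period effect wins (2.58 vs 2.20).
F > S: both effects reinforce here, so F is clearly the higher of the two.
Note the exception: Ga has a higher electronegativity than Al, contrary to the simple trend — poor shielding by filled d (and f) subshells raises the heavier element's effective nuclear charge more than the simple down-group trend predicts.
For reference (Pauling): H 2.20, F 3.98, Al 1.61, S 2.58, Ga 1.81.
So from highest to lowest: F > S > H > Ga > Al.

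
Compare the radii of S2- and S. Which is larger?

S2-

Forming S2- adds 2 electrons to S. More electron–electron repulsion in the same shell, with unchanged nuclear charge, lets the cloud expand.
An anion is larger than its parent atom: S2- > S.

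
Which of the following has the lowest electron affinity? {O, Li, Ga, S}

Electron affinity generally becomes more exothermic across a period toward the halogens and less exothermic down a group.
Here both period and group differ, so the two effects have to be weighed against each other.
Li > Ga: the two effects oppose for this pair; the down-group effect wins (60 vs 29 kJ/mol).
O > Li: O lies to the right of Li in period 2, so the across-period effect alone puts O higher.
S > O: this pair runs against the simple trend — see the exception note.
Note the exception: S has a higher electron affinity than O, contrary to the simple trend — the compact 2p subshell of O repels the added electron more than S's larger 3p does.
Approximate values (kJ/mol): Li 60, O 141, S 200, Ga 29.
The lowest electron affinity among these belongs to Ga.

Ga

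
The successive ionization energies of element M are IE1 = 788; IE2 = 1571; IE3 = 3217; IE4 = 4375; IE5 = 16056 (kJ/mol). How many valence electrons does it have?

4

Look for the largest jump between consecutive ionization energies: IE5/IE4 ≈ 3.7, far larger than any earlier ratio.
That jump marks the point where a core electron is being removed. So the atom has 4 valence electrons.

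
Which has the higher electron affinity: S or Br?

S is in period 3, group 16; Br is in period 4, group 17.
Adding an electron releases more energy for atoms nearer the top right (short of the noble gases).
A diagonal step moves right (one effect) and down (the opposite effect) at once.
Br > S: the two effects oppose for this pair; the across-period effect wins (325 vs 200 kJ/mol).
For reference (kJ/mol): S 200, Br 325.
So Br has the higher electron affinity (Br > S).

Br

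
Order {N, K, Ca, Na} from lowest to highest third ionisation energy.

Consider each +2 ion: N²⁺ still has 3 valence electrons; K²⁺ is already 1 electron into the core; Ca²⁺ is the bare [Ar] core; Na²⁺ is already 1 electron into the core.
Usually core removal costs more than valence removal, but here the competition is close: a tightly held n=2 valence electron can cost more to remove than an n=3 core electron, so the actual values have to decide it.
Approximate IE_3 values (kJ/mol): N 4578, K 4420, Ca 4912, Na 6910.
Hence IE_3: K < N < Ca < Na.

K < N < Ca < Na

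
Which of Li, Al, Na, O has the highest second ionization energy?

Li

IE_2 is the cost of taking one more electron from the +1 cation: Li⁺ is the bare [He] core; Al⁺ still has 2 valence electrons; Na⁺ is the bare [Ne] core; O⁺ still has 5 valence electrons.
Breaking into a closed-shell core is much more expensive than removing a leftover valence electron — Na and Li have the largest IE_2 here.
Valence configurations: Al⁺ [Ne]3s², O⁺ [He]2s²2p³.
The numbers (kJ/mol): Li 7298, Al 1817, Na 4562, O 3388.
Hence IE_2: Al < O < Na < Li.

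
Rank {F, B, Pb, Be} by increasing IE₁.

Be is in period 2, group 2; B is in period 2, group 13; F is in period 2, group 17; Pb is in period 6, group 14.
First ionization energy rises across a period (greater Z_eff holds electrons more tightly) and falls down a group (valence electrons are farther from the nucleus).
Neither a single period nor a single group — weigh both effects.
B > Pb: period and group pull opposite ways; the down-group shift dominates (801 vs 716 kJ/mol).
Be > B: this pair runs against the simple trend — see the exception note.
F > Be: F lies to the right of Be in period 2, so the across-period effect alone puts F higher.
Note the exception: Be has a higher first ionization energy than B, contrary to the simple trend — removing B's lone 2p electron is easier than breaking Be's filled 2s².
Tabulated first ionization energy (kJ/mol): Be 900, B 801, F 1681, Pb 716.
So from lowest to highest: Pb < B < Be < F.

Pb, B, Be, F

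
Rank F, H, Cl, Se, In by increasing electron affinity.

In < H < Se < F < Cl

H is in period 1, group 1; F is in period 2, group 17; Cl is in period 3, group 17; Se is in period 4, group 16; In is in period 5, group 13.
Atoms with high Z_eff and room in the valence shell (especially the halogens) have the most exothermic electron affinities.
Neither a single period nor a single group — weigh both effects.
H > In: period and group pull opposite ways; the down-group shift dominates (73 vs 29 kJ/mol).
Se > H: the two effects oppose for this pair; the across-period effect wins (195 vs 73 kJ/mol).
F > Se: relative to Se, both the across-period and down-group shifts push F's electron affinity up.
Cl > F: this pair runs against the simple trend — see the exception note.
Note the exception: Cl has a higher electron affinity than F, contrary to the simple trend — F's small 2p subshell makes the incoming electron feel strong e⁻–e⁻ repulsion, so Cl actually releases more energy on gaining an electron.
For reference (kJ/mol): H 73, F 328, Cl 349, Se 195, In 29.
So from lowest to highest: In < H < Se < F < Cl.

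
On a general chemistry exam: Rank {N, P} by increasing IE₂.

The second ionization energy removes an electron from the +1 ion. For each element: N⁺ still has 4 valence electrons; P⁺ still has 4 valence electrons.
All are still removing valence electrons, so compare the +1 ions as you would atoms: IE_2 generally rises across a period (higher Z_eff) and falls down a group (larger shell), subject to the usual subshell exceptions.
Valence configurations: N⁺ [He]2s²2p², P⁺ [Ne]3s²3p².
Tabulated IE_2 (kJ/mol): N 2856, P 1907.
Putting it together, IE_2: P < N.

P < N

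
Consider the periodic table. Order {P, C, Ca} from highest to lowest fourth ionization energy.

IE_4 is the cost of taking one more electron from the +3 cation: P³⁺ still has 2 valence electrons; C³⁺ still has 1 valence electron; Ca³⁺ is already 1 electron into the core.
Core electrons are held far more tightly than valence electrons, so Ca tops the IE_4 order.
Valence configurations: P³⁺ [Ne]3s², C³⁺ [He]2s¹.
Tabulated IE_4 (kJ/mol): P 4964, C 6223, Ca 6491.
So the fourth ionization energies run P < C < Ca.

Ca > C > P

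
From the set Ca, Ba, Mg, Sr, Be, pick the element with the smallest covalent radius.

Be is in period 2, group 2; Mg is in period 3, group 2; Ca is in period 4, group 2; Sr is in period 5, group 2; Ba is in period 6, group 2.
Radius decreases left→right (rising Z_eff, same n) and increases top→bottom (higher n).
All are in group 2, so atomic radius increases down the group.
The smallest covalent radius among these belongs to Be.

Be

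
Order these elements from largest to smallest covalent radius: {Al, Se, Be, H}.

Al > Se > Be > H

H is in period 1, group 1; Be is in period 2, group 2; Al is in period 3, group 13; Se is in period 4, group 16.
Radius decreases left→right (rising Z_eff, same n) and increases top→bottom (higher n).
These span different periods and groups, so the two trends combine.
Be > H: the two effects oppose for this pair; the down-group effect wins (102 vs 32 pm).
Se > Be: the two effects oppose for this pair; the down-group effect wins (116 vs 102 pm).
Al > Se: the two effects oppose for this pair; the across-period effect wins (126 vs 116 pm).
For reference (pm): H 32, Be 102, Al 126, Se 116.
So from largest to smallest: Al > Se > Be > H.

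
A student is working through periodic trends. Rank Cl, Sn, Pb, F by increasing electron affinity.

F is in period 2, group 17; Cl is in period 3, group 17; Sn is in period 5, group 14; Pb is in period 6, group 14.
Electron affinity generally becomes more exothermic across a period toward the halogens and less exothermic down a group.
Neither a single period nor a single group — weigh both effects.
Sn > Pb: Sn sits above Pb in group 14, so the down-group effect alone puts Sn higher.
F > Sn: both effects reinforce here, so F is clearly the higher of the two.
Cl > F: this pair runs against the simple trend — see the exception note.
Note the exception: Cl has a higher electron affinity than F, contrary to the simple trend — F's small 2p subshell makes the incoming electron feel strong e⁻–e⁻ repulsion, so Cl actually releases more energy on gaining an electron.
For reference (kJ/mol): F 328, Cl 349, Sn 107, Pb 35.
So from lowest to highest: Pb < Sn < F < Cl.

Pb, Sn, F, Cl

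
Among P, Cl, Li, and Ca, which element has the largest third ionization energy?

Li

Consider each +2 ion: P²⁺ still has 3 valence electrons; Cl²⁺ still has 5 valence electrons; Li²⁺ is already 1 electron into the core; Ca²⁺ is the bare [Ar] core.
Pulling an electron out of a noble-gas core costs far more than removing a remaining valence electron, so Ca and Li sit at the high end of IE_3.
Valence configurations: P²⁺ [Ne]3s²3p¹, Cl²⁺ [Ne]3s²3p³.
Tabulated IE_3 (kJ/mol): P 2914, Cl 3822, Li 11815, Ca 4912.
Hence IE_3: P < Cl < Ca < Li.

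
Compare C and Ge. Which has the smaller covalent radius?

C

Moving right in a period, electrons are added to the same shell under a stronger nuclear pull, so atoms get smaller; moving down, a new shell is opened and atoms get larger.
All are in group 14, so atomic radius increases down the group.
So C has the smaller covalent radius (C < Ge).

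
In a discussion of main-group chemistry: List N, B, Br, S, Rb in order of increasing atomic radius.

Moving right in a period, electrons are added to the same shell under a stronger nuclear pull, so atoms get smaller; moving down, a new shell is opened and atoms get larger.
Here both period and group differ, so the two effects have to be weighed against each other.
B > N: B lies to the left of N in period 2, so the across-period effect alone puts B larger.
S > B: the two effects oppose for this pair; the down-group effect wins (103 vs 85 pm).
Br > S: the two effects oppose for this pair; the down-group effect wins (114 vs 103 pm).
Rb > Br: relative to Br, both the across-period and down-group shifts push Rb's atomic radius up.
Tabulated atomic radius (pm): B 85, N 71, S 103, Br 114, Rb 210.
So from smallest to largest: N < B < S < Br < Rb.

N < B < S < Br < Rb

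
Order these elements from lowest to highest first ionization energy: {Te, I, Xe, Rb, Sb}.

First ionization energy rises across a period (greater Z_eff holds electrons more tightly) and falls down a group (valence electrons are farther from the nucleus).
All lie in period 5, so first ionization energy increases left to right.
So from lowest to highest: Rb < Sb < Te < I < Xe.

Rb < Sb < Te < I < Xe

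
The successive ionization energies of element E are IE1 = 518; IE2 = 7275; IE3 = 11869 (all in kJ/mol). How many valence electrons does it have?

Look for the largest jump between consecutive ionization energies: IE2/IE1 ≈ 14.0, far larger than any earlier ratio.
That jump marks the point where a core electron is being removed. So the atom has 1 valence electron.

1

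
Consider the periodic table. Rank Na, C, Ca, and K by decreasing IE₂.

Na, K, C, Ca

Consider each +1 ion: Na⁺ is the bare [Ne] core; C⁺ still has 3 valence electrons; Ca⁺ still has 1 valence electron; K⁺ is the bare [Ar] core.
Breaking into a closed-shell core is much more expensive than removing a leftover valence electron — K and Na have the largest IE_2 here.
Valence configurations: C⁺ [He]2s²2p¹, Ca⁺ [Ar]4s¹.
Approximate IE_2 values (kJ/mol): Na 4562, C 2353, Ca 1145, K 3052.
Hence IE_2: Ca < C < K < Na.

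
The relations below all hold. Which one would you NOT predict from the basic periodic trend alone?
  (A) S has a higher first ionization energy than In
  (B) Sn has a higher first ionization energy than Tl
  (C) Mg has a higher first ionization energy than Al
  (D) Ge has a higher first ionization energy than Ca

(C)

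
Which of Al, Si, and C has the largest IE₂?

C

IE_2 is the cost of taking one more electron from the +1 cation: Al⁺ still has 2 valence electrons; Si⁺ still has 3 valence electrons; C⁺ still has 3 valence electrons.
All are still removing valence electrons, so compare the +1 ions as you would atoms: IE_2 generally rises across a period (higher Z_eff) and falls down a group (larger shell), subject to the usual subshell exceptions.
Valence configurations: Al⁺ [Ne]3s², Si⁺ [Ne]3s²3p¹, C⁺ [He]2s²2p¹.
Si⁺ loses a lone 3p electron whereas Al⁺ must break into a filled 3s² pair, so IE_2(Al) > IE_2(Si) even though Si has the higher nuclear charge.
Tabulated IE_2 (kJ/mol): Al 1817, Si 1577, C 2353.
Overall IE_2 order: Si < Al < C.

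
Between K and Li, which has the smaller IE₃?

K

After 2 electrons have been removed, what remains? K²⁺ is already 1 electron into the core; Li²⁺ is already 1 electron into the core.
All of these are removing an electron from a noble-gas core or deeper; the smaller core (lower principal quantum number) is held far more tightly, and within a period the higher nuclear charge binds the same core more tightly.
Approximate IE_3 values (kJ/mol): K 4420, Li 11815.
Putting it together, IE_3: K < Li.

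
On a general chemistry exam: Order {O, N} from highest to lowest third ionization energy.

After 2 electrons have been removed, what remains? O²⁺ still has 4 valence electrons; N²⁺ still has 3 valence electrons.
All are still removing valence electrons, so compare the +2 ions as you would atoms: IE_3 generally rises across a period (higher Z_eff) and falls down a group (larger shell), subject to the usual subshell exceptions.
Valence configurations: O²⁺ [He]2s²2p², N²⁺ [He]2s²2p¹.
Tabulated IE_3 (kJ/mol): O 5300, N 4578.
Overall IE_3 order: N < O.

O, N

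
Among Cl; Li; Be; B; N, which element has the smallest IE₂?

The second ionization energy removes an electron from the +1 ion. For each element: Cl⁺ still has 6 valence electrons; Li⁺ is the bare [He] core; Be⁺ still has 1 valence electron; B⁺ still has 2 valence electrons; N⁺ still has 4 valence electrons.
Breaking into a closed-shell core is much more expensive than removing a leftover valence electron — Li has the largest IE_2 here.
Valence configurations: Cl⁺ [Ne]3s²3p⁴, Be⁺ [He]2s¹, B⁺ [He]2s², N⁺ [He]2s²2p².
Approximate IE_2 values (kJ/mol): Cl 2298, Li 7298, Be 1757, B 2427, N 2856.
So the second ionization energies run Be < Cl < B < N < Li.

Be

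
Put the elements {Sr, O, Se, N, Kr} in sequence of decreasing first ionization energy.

N is in period 2, group 15; O is in period 2, group 16; Se is in period 4, group 16; Kr is in period 4, group 18; Sr is in period 5, group 2.
Across a period the outer electron is held more tightly (higher IE₁); down a group it sits in a higher shell, more shielded, and comes off more easily.
Neither a single period nor a single group — weigh both effects.
Se > Sr: both effects reinforce here, so Se is clearly the higher of the two.
O > Se: they share group 16; the group trend gives O the larger value.
Kr > O: the two effects oppose for this pair; the across-period effect wins (1351 vs 1314 kJ/mol).
N > Kr: the two effects oppose for this pair; the down-group effect wins (1402 vs 1351 kJ/mol).
Note the exception: N has a higher first ionization energy than O, contrary to the simple trend — pairing an electron in O's 2p⁴ costs repulsion energy, so O ionizes more easily than half-filled N (2p³).
Approximate values (kJ/mol): N 1402, O 1314, Se 941, Kr 1351, Sr 550.
So from highest to lowest: N > Kr > O > Se > Sr.

N, Kr, O, Se, Sr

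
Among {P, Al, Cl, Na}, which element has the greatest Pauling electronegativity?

Cl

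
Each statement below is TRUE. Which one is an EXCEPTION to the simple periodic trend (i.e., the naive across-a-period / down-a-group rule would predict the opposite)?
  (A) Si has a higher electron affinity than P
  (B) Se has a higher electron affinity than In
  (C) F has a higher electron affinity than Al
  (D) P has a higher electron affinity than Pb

The general trend: electron affinity increases across a period and decreases down a group.
(A) Si (period 3, group 14) vs P (period 3, group 15): the stated order contradicts the simple trend.
(B) Se (period 4, group 16) vs In (period 5, group 13): the stated order agrees with the simple trend.
(C) F (period 2, group 17) vs Al (period 3, group 13): the stated order agrees with the simple trend.
(D) P (period 3, group 15) vs Pb (period 6, group 14): the stated order agrees with the simple trend.
The exception is (A): adding an electron to P's half-filled 3p³ is unfavourable, so Si (3p²) has the more exothermic EA.

(A)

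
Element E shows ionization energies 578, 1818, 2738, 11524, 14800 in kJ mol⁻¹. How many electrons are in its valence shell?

Look for the largest jump between consecutive ionization energies: IE4/IE3 ≈ 4.2, far larger than any earlier ratio.
That jump marks the point where a core electron is being removed. So the atom has 3 valence electrons.

3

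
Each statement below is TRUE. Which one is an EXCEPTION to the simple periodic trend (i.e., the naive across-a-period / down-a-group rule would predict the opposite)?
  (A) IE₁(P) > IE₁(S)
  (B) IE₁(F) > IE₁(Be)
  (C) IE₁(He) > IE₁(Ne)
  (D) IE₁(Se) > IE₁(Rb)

(A)

The general trend: first ionization energy increases across a period and decreases down a group.
(A) P (period 3, group 15) vs S (period 3, group 16): the stated order contradicts the simple trend.
(B) F (period 2, group 17) vs Be (period 2, group 2): the stated order agrees with the simple trend.
(C) He (period 1, group 18) vs Ne (period 2, group 18): the stated order agrees with the simple trend.
(D) Se (period 4, group 16) vs Rb (period 5, group 1): the stated order agrees with the simple trend.
The exception is (A): S (3p⁴) ionizes more easily than half-filled P (3p³) because the paired 3p electron in S is pushed out by e⁻–e⁻ repulsion.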